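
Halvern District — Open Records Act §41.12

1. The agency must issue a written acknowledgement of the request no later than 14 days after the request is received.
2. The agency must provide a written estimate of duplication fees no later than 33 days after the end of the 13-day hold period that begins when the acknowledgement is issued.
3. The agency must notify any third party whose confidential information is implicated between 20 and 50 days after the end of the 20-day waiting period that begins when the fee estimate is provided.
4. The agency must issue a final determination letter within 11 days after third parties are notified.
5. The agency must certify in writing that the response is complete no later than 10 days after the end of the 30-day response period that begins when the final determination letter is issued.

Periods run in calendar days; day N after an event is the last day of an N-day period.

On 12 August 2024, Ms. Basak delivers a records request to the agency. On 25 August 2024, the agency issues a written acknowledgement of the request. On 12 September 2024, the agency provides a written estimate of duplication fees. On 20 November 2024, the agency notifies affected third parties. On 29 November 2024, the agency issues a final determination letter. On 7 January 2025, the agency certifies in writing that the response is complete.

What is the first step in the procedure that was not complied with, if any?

Step 1: 14 days after 12 August 2024 (when the request is received) is 26 August 2024; done 25 August 2024 — timely.
Step 2: 33 days after 7 September 2024 (end of the 13-day hold period, which began when the acknowledgement is issued on 25 August 2024) is 10 October 2024; done 12 September 2024 — timely.
Step 3: the window is 20–50 days after 2 October 2024 (end of the 20-day waiting period, which began when the fee estimate is provided on 12 September 2024), so 22 October 2024 through 21 November 2024; 20 November 2024 falls inside that range.
Step 4: 11 days after 20 November 2024 (when third parties are notified) is 1 December 2024; done 29 November 2024 — timely.
Step 5: 10 days after 29 December 2024 (end of the 30-day response period, which began when the final determination letter is issued on 29 November 2024) is 8 January 2025; completed 7 January 2025, before the deadline.

None — every step was satisfied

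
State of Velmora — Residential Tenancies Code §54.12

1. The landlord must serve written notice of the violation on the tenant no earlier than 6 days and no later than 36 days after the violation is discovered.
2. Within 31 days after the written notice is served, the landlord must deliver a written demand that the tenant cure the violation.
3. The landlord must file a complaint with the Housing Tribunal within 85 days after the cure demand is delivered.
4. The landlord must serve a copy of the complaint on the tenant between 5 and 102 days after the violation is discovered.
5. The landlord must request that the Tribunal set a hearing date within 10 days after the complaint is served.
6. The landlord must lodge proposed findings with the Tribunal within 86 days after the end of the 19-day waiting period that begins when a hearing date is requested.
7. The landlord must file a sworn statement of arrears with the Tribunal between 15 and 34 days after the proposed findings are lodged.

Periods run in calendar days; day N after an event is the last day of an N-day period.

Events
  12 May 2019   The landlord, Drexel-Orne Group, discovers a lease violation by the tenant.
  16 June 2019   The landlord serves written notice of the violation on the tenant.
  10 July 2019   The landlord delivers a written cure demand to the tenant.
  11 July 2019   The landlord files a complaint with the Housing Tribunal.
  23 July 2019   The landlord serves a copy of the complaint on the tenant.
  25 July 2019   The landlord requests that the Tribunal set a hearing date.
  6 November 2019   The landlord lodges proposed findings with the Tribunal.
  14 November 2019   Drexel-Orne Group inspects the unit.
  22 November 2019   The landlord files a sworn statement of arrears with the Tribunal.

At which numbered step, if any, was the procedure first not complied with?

None — every step was satisfied

Step 1 — 6 and 36 days from 12 May 2019 (when the violation is discovered) are 18 May 2019 and 17 June 2019 respectively; done 16 June 2019, which is between those dates.
Step 2 — counting 31 days from 16 June 2019 (when the written notice is served) gives a deadline of 17 July 2019; completed 10 July 2019, before the deadline.
Step 3 — counting 85 days from 10 July 2019 (when the cure demand is delivered) gives a deadline of 3 October 2019; completed 11 July 2019, before the deadline.
Step 4 — 5 and 102 days from 12 May 2019 (when the violation is discovered) are 17 May 2019 and 22 August 2019 respectively; 23 July 2019 falls inside that range.
Step 5 — counting 10 days from 23 July 2019 (when the complaint is served) gives a deadline of 2 August 2019; done 25 July 2019 — timely.
Step 6 — counting 86 days from 13 August 2019 (end of the 19-day waiting period, which began when a hearing date is requested on 25 July 2019) gives a deadline of 7 November 2019; 6 November 2019 is within that limit.
Step 7 — 15 and 34 days from 6 November 2019 (when the proposed findings are lodged) are 21 November 2019 and 10 December 2019 respectively; 22 November 2019 falls inside that range.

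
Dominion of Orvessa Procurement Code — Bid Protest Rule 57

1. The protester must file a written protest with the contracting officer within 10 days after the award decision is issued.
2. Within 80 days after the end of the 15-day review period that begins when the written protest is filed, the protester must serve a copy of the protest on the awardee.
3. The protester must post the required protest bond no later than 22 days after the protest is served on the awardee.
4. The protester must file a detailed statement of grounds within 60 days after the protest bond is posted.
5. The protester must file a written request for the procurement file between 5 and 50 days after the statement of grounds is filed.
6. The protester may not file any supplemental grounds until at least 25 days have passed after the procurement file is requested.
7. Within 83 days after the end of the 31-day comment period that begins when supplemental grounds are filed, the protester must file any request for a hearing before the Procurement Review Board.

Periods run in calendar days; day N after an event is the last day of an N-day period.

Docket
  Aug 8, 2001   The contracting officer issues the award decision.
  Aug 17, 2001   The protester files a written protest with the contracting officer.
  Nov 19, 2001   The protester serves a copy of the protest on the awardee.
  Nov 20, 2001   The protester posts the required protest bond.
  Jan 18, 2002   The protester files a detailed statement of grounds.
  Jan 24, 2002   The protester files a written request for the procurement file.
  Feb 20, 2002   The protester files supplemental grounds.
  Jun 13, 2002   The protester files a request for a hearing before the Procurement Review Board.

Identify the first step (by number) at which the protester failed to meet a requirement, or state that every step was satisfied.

(1) due by Aug 8, 2001 + 10 days = Aug 18, 2001; completed Aug 17, 2001, before the deadline.
(2) due by Sep 1, 2001 + 80 days = Nov 20, 2001; done Nov 19, 2001 — timely.
(3) due by Nov 19, 2001 + 22 days = Dec 11, 2001; done Nov 20, 2001 — timely.
(4) due by Nov 20, 2001 + 60 days = Jan 19, 2002; Jan 18, 2002 is within that limit.
(5) the permitted window runs from Jan 18, 2002 + 5 = Jan 23, 2002 to Jan 18, 2002 + 50 = Mar 9, 2002; Jan 24, 2002 falls inside that range.
(6) permitted from Jan 24, 2002 + 25 days = Feb 18, 2002 onward; done Feb 20, 2002, after the minimum wait.
(7) due by Mar 23, 2002 + 83 days = Jun 14, 2002; Jun 13, 2002 is within that limit.

None — every step was satisfied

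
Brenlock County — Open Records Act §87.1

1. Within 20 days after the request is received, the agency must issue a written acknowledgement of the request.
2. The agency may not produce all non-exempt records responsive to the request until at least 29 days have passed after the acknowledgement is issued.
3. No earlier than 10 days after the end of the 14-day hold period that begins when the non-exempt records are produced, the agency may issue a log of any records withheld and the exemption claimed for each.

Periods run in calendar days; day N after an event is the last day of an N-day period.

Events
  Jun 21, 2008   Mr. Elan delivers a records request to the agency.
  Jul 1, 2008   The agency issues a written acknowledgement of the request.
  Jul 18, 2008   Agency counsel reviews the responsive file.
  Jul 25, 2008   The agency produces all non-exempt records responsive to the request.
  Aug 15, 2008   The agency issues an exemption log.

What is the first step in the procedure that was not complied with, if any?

Step 1 — counting 20 days from Jun 21, 2008 (when the request is received) gives a deadline of Jul 11, 2008; Jul 1, 2008 is within that limit.
Step 2 — must wait 29 days from Jul 1, 2008 (when the acknowledgement is issued), so not before Jul 30, 2008; acted on Jul 25, 2008, 5 days prematurely.

Step 2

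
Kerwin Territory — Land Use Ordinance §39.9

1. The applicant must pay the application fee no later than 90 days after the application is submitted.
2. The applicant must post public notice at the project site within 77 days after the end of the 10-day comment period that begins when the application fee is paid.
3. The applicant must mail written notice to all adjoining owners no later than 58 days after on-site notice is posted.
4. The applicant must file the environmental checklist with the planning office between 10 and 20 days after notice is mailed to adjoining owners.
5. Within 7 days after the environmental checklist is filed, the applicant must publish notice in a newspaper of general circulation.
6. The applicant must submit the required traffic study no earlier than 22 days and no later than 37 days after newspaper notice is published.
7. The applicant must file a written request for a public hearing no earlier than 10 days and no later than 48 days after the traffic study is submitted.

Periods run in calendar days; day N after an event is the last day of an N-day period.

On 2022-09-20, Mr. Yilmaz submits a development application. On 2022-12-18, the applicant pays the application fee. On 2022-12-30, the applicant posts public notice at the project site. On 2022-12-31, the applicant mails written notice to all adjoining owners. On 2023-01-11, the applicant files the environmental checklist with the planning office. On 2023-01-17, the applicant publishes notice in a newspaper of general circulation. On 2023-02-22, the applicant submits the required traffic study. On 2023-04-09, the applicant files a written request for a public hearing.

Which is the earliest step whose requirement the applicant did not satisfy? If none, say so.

None — every step was satisfied

Step 1: 90 days after 2022-09-20 (when the application is submitted) is 2022-12-19; completed 2022-12-18, before the deadline.
Step 2: 77 days after 2022-12-28 (end of the 10-day comment period, which began when the application fee is paid on 2022-12-18) is 2023-03-15; done 2022-12-30 — timely.
Step 3: 58 days after 2022-12-30 (when on-site notice is posted) is 2023-02-26; completed 2022-12-31, before the deadline.
Step 4: the window is 10–20 days after 2022-12-31 (when notice is mailed to adjoining owners), so 2023-01-10 through 2023-01-20; 2023-01-11 falls inside that range.
Step 5: 7 days after 2023-01-11 (when the environmental checklist is filed) is 2023-01-18; completed 2023-01-17, before the deadline.
Step 6: the window is 22–37 days after 2023-01-17 (when newspaper notice is published), so 2023-02-08 through 2023-02-23; done 2023-02-22 — within the window.
Step 7: the window is 10–48 days after 2023-02-22 (when the traffic study is submitted), so 2023-03-04 through 2023-04-11; done 2023-04-09, which is between those dates.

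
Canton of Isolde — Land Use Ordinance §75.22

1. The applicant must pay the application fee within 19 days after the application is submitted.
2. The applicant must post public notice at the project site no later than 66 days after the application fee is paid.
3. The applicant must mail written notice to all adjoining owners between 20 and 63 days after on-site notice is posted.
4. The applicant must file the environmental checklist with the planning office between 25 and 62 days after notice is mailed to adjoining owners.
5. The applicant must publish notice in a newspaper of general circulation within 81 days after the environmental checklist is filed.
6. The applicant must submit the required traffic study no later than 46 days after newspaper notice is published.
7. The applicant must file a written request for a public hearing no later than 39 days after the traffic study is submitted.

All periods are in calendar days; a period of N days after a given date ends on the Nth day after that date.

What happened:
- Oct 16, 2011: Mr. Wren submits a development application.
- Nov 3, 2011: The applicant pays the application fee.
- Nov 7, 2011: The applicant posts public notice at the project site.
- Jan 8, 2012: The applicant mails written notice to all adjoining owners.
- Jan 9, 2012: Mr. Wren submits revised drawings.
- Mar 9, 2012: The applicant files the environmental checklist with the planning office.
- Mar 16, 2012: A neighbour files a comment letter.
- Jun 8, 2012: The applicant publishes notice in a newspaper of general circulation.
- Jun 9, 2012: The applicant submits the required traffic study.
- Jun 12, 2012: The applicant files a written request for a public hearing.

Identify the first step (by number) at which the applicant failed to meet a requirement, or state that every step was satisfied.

Step 5

Step 1 — counting 19 days from Oct 16, 2011 (when the application is submitted) gives a deadline of Nov 4, 2011; done Nov 3, 2011 — timely.
Step 2 — counting 66 days from Nov 3, 2011 (when the application fee is paid) gives a deadline of Jan 8, 2012; done Nov 7, 2011 — timely.
Step 3 — 20 and 63 days from Nov 7, 2011 (when on-site notice is posted) are Nov 27, 2011 and Jan 9, 2012 respectively; done Jan 8, 2012 — within the window.
Step 4 — 25 and 62 days from Jan 8, 2012 (when notice is mailed to adjoining owners) are Feb 2, 2012 and Mar 10, 2012 respectively; done Mar 9, 2012 — within the window.
Step 5 — counting 81 days from Mar 9, 2012 (when the environmental checklist is filed) gives a deadline of May 29, 2012; Jun 8, 2012 misses that deadline by 10 days.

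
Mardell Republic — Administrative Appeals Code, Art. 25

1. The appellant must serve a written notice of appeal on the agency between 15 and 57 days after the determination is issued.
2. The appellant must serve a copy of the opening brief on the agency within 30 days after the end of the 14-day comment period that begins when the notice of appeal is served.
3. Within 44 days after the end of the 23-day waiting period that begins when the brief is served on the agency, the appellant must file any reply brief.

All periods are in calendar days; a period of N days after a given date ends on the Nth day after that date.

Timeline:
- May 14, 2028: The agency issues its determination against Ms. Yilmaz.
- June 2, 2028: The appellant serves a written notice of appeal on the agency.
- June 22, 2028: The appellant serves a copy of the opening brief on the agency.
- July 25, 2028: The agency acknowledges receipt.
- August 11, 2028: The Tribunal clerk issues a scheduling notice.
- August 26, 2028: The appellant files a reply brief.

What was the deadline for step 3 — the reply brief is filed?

The brief is served on the agency on June 22, 2028; the 23-day waiting period therefore ends July 15, 2028, and step 3 runs from that date. 44 days after July 15, 2028 is August 28, 2028.

August 28, 2028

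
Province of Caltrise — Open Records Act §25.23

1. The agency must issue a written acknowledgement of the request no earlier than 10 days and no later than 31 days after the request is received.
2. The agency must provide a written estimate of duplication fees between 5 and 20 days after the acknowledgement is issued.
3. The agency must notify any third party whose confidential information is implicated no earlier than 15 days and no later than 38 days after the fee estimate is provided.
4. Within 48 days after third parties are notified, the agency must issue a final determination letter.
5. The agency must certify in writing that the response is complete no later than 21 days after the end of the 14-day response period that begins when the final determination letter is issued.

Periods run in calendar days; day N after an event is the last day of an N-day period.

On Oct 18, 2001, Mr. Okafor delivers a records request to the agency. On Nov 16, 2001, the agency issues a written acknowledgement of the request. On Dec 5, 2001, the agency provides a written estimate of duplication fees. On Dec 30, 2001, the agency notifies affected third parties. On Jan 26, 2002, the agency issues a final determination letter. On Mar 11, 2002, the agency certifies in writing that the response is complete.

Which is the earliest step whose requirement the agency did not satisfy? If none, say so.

Step 5

Step 1 — 10 and 31 days from Oct 18, 2001 (when the request is received) are Oct 28, 2001 and Nov 18, 2001 respectively; done Nov 16, 2001, which is between those dates.
Step 2 — 5 and 20 days from Nov 16, 2001 (when the acknowledgement is issued) are Nov 21, 2001 and Dec 6, 2001 respectively; Dec 5, 2001 falls inside that range.
Step 3 — 15 and 38 days from Dec 5, 2001 (when the fee estimate is provided) are Dec 20, 2001 and Jan 12, 2002 respectively; Dec 30, 2001 falls inside that range.
Step 4 — counting 48 days from Dec 30, 2001 (when third parties are notified) gives a deadline of Feb 16, 2002; done Jan 26, 2002 — timely.
Step 5 — counting 21 days from Feb 9, 2002 (end of the 14-day response period, which began when the final determination letter is issued on Jan 26, 2002) gives a deadline of Mar 2, 2002; not done until Mar 11, 2002, 9 days after the deadline.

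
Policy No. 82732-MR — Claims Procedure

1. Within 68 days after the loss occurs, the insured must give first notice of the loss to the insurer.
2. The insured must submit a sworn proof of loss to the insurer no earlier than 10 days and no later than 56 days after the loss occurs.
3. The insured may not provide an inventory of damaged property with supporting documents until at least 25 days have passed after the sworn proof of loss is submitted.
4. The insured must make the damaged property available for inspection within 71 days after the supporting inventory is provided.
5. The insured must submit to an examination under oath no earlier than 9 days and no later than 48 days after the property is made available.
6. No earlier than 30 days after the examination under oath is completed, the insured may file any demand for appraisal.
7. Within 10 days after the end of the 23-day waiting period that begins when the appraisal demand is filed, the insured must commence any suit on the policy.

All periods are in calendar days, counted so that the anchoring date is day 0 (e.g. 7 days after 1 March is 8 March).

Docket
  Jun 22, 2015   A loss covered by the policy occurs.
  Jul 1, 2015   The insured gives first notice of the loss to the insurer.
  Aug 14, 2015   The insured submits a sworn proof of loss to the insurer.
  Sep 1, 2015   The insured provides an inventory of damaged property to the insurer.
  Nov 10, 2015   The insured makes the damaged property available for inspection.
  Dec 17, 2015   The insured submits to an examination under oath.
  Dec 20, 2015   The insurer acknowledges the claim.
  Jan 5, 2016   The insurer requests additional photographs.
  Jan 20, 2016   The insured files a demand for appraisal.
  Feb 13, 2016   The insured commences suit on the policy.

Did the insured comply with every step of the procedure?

(1) due by Jun 22, 2015 + 68 days = Aug 29, 2015; done Jul 1, 2015 — timely.
(2) the permitted window runs from Jun 22, 2015 + 10 = Jul 2, 2015 to Jun 22, 2015 + 56 = Aug 17, 2015; done Aug 14, 2015 — within the window.
(3) permitted from Aug 14, 2015 + 25 days = Sep 8, 2015 onward; Sep 1, 2015 is 7 days before the earliest permitted date.

No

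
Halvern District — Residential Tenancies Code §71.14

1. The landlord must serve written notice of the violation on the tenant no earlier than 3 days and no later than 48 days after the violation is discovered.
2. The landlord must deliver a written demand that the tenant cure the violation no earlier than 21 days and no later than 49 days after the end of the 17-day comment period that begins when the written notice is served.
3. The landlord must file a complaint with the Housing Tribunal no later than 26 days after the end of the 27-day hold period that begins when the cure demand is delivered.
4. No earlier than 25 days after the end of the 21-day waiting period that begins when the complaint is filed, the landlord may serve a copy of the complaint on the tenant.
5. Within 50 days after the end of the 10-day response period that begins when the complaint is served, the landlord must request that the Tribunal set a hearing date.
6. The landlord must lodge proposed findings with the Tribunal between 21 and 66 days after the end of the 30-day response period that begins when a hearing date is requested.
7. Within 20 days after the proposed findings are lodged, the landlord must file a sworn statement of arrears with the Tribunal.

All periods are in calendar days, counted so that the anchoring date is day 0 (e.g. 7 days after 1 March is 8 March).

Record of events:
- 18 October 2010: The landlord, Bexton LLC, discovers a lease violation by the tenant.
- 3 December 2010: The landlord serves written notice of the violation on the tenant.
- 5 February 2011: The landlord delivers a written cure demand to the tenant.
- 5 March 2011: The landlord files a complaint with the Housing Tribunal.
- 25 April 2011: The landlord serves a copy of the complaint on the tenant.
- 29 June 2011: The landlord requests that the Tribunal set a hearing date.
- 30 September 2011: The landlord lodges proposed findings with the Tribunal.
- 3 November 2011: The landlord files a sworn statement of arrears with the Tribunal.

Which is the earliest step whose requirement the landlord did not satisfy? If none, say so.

(1) the permitted window runs from 18 October 2010 + 3 = 21 October 2010 to 18 October 2010 + 48 = 5 December 2010; done 3 December 2010, which is between those dates.
(2) the permitted window runs from 20 December 2010 + 21 = 10 January 2011 to 20 December 2010 + 49 = 7 February 2011; 5 February 2011 falls inside that range.
(3) due by 4 March 2011 + 26 days = 30 March 2011; completed 5 March 2011, before the deadline.
(4) permitted from 26 March 2011 + 25 days = 20 April 2011 onward; done 25 April 2011 — permitted.
(5) due by 5 May 2011 + 50 days = 24 June 2011; 29 June 2011 misses that deadline by 5 days.

Step 5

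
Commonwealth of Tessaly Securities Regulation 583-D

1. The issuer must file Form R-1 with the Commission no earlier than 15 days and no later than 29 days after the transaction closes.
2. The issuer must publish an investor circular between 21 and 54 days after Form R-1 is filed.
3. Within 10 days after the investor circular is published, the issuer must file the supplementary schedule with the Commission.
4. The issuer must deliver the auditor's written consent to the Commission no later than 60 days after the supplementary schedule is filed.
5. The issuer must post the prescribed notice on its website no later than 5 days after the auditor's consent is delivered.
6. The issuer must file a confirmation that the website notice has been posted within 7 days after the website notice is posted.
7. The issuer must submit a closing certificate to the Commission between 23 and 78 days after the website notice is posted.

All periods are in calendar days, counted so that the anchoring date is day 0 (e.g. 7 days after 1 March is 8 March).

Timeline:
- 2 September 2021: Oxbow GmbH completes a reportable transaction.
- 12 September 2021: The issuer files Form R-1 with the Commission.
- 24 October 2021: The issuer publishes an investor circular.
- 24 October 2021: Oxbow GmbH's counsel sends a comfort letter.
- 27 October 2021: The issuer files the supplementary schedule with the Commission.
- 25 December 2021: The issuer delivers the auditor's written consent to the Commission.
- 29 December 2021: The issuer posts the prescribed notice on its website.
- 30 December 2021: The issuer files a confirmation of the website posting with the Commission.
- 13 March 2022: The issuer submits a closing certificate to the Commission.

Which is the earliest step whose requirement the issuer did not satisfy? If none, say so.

(1) the permitted window runs from 2 September 2021 + 15 = 17 September 2021 to 2 September 2021 + 29 = 1 October 2021; done 12 September 2021 — 5 days before the window opened.

Step 1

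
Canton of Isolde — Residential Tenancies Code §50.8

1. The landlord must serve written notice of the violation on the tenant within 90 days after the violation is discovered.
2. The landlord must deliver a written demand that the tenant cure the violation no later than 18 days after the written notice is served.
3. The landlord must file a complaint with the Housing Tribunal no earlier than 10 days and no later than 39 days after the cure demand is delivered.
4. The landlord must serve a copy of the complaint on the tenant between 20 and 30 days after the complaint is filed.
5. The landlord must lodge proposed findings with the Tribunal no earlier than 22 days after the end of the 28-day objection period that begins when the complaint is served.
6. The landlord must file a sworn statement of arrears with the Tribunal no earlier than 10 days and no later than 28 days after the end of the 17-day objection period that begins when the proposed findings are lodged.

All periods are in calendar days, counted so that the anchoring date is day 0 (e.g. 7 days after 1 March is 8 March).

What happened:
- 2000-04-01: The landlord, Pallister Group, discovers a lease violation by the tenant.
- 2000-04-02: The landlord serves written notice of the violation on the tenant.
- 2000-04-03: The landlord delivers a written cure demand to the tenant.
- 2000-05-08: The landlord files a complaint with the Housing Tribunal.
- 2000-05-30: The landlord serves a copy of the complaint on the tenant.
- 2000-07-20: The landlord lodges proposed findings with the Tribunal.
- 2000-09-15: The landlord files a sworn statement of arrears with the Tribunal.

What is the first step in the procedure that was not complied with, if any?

Step 1 — counting 90 days from 2000-04-01 (when the violation is discovered) gives a deadline of 2000-06-30; done 2000-04-02 — timely.
Step 2 — counting 18 days from 2000-04-02 (when the written notice is served) gives a deadline of 2000-04-20; 2000-04-03 is within that limit.
Step 3 — 10 and 39 days from 2000-04-03 (when the cure demand is delivered) are 2000-04-13 and 2000-05-12 respectively; 2000-05-08 falls inside that range.
Step 4 — 20 and 30 days from 2000-05-08 (when the complaint is filed) are 2000-05-28 and 2000-06-07 respectively; 2000-05-30 falls inside that range.
Step 5 — must wait 22 days from 2000-06-27 (end of the 28-day objection period, which began when the complaint is served on 2000-05-30), so not before 2000-07-19; done 2000-07-20 — permitted.
Step 6 — 10 and 28 days from 2000-08-06 (end of the 17-day objection period, which began when the proposed findings are lodged on 2000-07-20) are 2000-08-16 and 2000-09-03 respectively; done 2000-09-15 — 12 days after the window closed.

Step 6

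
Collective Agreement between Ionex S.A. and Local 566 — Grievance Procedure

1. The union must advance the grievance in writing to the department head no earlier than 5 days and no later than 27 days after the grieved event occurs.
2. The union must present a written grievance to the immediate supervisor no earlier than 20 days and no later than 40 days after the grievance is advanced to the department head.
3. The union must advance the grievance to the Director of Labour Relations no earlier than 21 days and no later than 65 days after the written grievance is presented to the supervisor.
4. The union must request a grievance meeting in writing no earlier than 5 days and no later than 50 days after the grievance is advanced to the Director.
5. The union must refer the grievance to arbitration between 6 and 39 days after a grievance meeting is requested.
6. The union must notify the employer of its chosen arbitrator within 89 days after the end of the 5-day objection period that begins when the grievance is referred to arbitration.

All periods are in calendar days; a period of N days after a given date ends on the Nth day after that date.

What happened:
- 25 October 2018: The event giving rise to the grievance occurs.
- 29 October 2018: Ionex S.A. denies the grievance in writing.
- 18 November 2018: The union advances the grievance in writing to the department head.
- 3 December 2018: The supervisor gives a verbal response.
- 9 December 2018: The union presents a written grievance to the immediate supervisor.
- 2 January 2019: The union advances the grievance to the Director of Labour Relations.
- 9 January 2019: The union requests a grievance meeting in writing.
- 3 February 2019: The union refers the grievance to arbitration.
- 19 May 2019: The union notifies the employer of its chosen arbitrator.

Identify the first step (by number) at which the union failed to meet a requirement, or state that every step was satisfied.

Step 6

Step 1: the window is 5–27 days after 25 October 2018 (when the grieved event occurs), so 30 October 2018 through 21 November 2018; done 18 November 2018 — within the window.
Step 2: the window is 20–40 days after 18 November 2018 (when the grievance is advanced to the department head), so 8 December 2018 through 28 December 2018; done 9 December 2018, which is between those dates.
Step 3: the window is 21–65 days after 9 December 2018 (when the written grievance is presented to the supervisor), so 30 December 2018 through 12 February 2019; 2 January 2019 falls inside that range.
Step 4: the window is 5–50 days after 2 January 2019 (when the grievance is advanced to the Director), so 7 January 2019 through 21 February 2019; 9 January 2019 falls inside that range.
Step 5: the window is 6–39 days after 9 January 2019 (when a grievance meeting is requested), so 15 January 2019 through 17 February 2019; done 3 February 2019 — within the window.
Step 6: 89 days after 8 February 2019 (end of the 5-day objection period, which began when the grievance is referred to arbitration on 3 February 2019) is 8 May 2019; not done until 19 May 2019, 11 days after the deadline.
Later steps need not be reached.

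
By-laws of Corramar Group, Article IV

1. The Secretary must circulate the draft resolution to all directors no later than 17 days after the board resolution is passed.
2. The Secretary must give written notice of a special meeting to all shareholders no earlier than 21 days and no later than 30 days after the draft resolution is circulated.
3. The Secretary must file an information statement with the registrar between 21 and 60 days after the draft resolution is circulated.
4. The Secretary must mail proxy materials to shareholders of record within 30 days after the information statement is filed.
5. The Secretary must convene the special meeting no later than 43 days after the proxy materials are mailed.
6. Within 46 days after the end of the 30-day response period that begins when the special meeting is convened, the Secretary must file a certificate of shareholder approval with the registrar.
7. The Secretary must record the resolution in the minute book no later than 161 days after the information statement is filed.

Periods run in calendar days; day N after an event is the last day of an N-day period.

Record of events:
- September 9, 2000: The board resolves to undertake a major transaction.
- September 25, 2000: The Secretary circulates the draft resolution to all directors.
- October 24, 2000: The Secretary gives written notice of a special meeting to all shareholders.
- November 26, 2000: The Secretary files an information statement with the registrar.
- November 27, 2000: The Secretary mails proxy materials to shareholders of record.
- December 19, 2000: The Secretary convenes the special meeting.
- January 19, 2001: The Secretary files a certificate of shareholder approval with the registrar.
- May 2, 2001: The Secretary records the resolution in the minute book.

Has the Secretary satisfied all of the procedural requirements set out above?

No

Step 1: 17 days after September 9, 2000 (when the board resolution is passed) is September 26, 2000; done September 25, 2000 — timely.
Step 2: the window is 21–30 days after September 25, 2000 (when the draft resolution is circulated), so October 16, 2000 through October 25, 2000; done October 24, 2000 — within the window.
Step 3: the window is 21–60 days after September 25, 2000 (when the draft resolution is circulated), so October 16, 2000 through November 24, 2000; done November 26, 2000 — 2 days after the window closed.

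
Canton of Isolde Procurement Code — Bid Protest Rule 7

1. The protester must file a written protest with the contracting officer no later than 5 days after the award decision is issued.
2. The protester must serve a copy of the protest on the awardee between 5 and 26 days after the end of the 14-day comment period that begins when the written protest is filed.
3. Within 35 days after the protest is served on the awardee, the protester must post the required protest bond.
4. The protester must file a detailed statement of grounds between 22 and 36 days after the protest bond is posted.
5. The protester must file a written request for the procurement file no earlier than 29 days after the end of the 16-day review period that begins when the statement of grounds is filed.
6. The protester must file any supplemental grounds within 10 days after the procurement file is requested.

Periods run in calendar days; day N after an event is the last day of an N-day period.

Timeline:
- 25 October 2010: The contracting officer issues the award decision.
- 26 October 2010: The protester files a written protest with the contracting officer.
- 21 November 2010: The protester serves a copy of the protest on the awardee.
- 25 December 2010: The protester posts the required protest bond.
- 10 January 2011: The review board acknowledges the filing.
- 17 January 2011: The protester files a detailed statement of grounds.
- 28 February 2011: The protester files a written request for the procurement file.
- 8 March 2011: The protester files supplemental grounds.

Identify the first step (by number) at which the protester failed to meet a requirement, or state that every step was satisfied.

Step 5

(1) due by 25 October 2010 + 5 days = 30 October 2010; 26 October 2010 is within that limit.
(2) the permitted window runs from 9 November 2010 + 5 = 14 November 2010 to 9 November 2010 + 26 = 5 December 2010; done 21 November 2010, which is between those dates.
(3) due by 21 November 2010 + 35 days = 26 December 2010; done 25 December 2010 — timely.
(4) the permitted window runs from 25 December 2010 + 22 = 16 January 2011 to 25 December 2010 + 36 = 30 January 2011; 17 January 2011 falls inside that range.
(5) permitted from 2 February 2011 + 29 days = 3 March 2011 onward; done 28 February 2011 — 3 days too early.
The analysis stops there.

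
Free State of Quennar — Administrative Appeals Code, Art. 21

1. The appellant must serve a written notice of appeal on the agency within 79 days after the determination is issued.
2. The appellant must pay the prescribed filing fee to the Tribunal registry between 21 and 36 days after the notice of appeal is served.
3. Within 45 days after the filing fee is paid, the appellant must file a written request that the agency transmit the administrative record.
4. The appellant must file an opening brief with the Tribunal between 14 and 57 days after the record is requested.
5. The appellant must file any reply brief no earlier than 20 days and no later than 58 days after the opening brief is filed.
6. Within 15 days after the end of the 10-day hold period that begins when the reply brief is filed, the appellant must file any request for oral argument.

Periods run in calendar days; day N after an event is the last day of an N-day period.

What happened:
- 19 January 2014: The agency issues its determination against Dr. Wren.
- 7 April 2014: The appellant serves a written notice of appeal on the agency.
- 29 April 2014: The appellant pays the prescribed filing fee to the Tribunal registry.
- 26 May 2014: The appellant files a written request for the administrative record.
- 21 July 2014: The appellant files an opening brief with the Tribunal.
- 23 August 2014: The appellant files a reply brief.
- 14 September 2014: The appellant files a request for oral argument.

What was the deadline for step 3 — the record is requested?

Step 3 runs from 29 April 2014, when the filing fee is paid. 45 days after 29 April 2014 is 13 June 2014.

13 June 2014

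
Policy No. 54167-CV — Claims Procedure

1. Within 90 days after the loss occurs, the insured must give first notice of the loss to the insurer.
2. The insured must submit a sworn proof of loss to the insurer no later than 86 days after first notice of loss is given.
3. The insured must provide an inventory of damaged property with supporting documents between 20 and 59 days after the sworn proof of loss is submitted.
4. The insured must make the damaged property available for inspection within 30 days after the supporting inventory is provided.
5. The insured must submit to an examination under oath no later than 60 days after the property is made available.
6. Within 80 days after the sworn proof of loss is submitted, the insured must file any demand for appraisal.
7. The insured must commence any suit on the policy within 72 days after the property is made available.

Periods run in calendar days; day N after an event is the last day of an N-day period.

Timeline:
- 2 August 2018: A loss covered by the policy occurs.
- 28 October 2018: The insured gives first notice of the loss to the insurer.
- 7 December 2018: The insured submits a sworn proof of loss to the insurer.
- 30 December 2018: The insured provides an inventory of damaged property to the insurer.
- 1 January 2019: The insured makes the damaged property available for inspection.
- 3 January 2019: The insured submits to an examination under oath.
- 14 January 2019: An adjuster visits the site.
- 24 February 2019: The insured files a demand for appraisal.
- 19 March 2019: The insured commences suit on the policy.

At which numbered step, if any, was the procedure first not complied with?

Step 7

Step 1 — counting 90 days from 2 August 2018 (when the loss occurs) gives a deadline of 31 October 2018; done 28 October 2018 — timely.
Step 2 — counting 86 days from 28 October 2018 (when first notice of loss is given) gives a deadline of 22 January 2019; 7 December 2018 is within that limit.
Step 3 — 20 and 59 days from 7 December 2018 (when the sworn proof of loss is submitted) are 27 December 2018 and 4 February 2019 respectively; done 30 December 2018 — within the window.
Step 4 — counting 30 days from 30 December 2018 (when the supporting inventory is provided) gives a deadline of 29 January 2019; 1 January 2019 is within that limit.
Step 5 — counting 60 days from 1 January 2019 (when the property is made available) gives a deadline of 2 March 2019; completed 3 January 2019, before the deadline.
Step 6 — counting 80 days from 7 December 2018 (when the sworn proof of loss is submitted) gives a deadline of 25 February 2019; completed 24 February 2019, before the deadline.
Step 7 — counting 72 days from 1 January 2019 (when the property is made available) gives a deadline of 14 March 2019; not done until 19 March 2019, 5 days after the deadline.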